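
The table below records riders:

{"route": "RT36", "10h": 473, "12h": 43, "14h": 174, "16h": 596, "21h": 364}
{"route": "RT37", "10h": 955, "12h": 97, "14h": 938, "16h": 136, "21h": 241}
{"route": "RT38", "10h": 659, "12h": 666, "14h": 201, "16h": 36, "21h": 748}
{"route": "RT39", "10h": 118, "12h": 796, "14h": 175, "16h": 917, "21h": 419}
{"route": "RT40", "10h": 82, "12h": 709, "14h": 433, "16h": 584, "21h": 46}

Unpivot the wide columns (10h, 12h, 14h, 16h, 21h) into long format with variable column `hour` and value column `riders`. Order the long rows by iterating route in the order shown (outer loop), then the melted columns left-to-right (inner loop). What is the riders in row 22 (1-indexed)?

25 rows total (5 × 5). Row 22: index ⌊(22-1)/5⌋ = 4 into route → RT40; (22-1) mod 5 = 1 into the melted columns → 12h.
So row 22 is (RT40, 12h, 709); riders = 709.

709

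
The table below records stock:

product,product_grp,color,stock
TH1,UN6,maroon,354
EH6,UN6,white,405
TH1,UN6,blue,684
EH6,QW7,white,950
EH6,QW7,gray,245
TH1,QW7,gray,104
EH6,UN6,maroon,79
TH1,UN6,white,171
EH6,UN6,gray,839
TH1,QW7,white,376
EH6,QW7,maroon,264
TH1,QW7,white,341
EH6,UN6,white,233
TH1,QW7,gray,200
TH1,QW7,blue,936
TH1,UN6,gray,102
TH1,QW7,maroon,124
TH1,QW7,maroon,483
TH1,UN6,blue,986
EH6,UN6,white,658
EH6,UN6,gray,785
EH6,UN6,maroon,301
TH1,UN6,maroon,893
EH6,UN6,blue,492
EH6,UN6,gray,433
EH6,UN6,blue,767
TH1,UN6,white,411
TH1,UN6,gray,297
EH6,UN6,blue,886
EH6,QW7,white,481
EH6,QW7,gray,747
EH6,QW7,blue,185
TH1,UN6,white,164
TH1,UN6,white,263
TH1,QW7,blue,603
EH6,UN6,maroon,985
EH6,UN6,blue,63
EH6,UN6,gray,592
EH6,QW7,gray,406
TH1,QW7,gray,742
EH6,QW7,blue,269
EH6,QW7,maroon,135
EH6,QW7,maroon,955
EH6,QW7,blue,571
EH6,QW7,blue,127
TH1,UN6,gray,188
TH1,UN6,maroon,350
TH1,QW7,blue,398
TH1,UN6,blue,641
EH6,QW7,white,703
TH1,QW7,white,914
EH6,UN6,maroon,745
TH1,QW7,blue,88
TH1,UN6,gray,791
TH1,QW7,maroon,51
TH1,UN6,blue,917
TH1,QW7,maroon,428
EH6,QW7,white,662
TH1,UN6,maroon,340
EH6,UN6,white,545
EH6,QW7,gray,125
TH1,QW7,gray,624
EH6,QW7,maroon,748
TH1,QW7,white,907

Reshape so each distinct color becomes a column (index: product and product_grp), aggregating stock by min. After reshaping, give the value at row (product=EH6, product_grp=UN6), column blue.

Rows with product=EH6, product_grp=UN6 and color=blue: stock values are 492, 767, 886, 63.
min(492, 767, 886, 63) = 63.

63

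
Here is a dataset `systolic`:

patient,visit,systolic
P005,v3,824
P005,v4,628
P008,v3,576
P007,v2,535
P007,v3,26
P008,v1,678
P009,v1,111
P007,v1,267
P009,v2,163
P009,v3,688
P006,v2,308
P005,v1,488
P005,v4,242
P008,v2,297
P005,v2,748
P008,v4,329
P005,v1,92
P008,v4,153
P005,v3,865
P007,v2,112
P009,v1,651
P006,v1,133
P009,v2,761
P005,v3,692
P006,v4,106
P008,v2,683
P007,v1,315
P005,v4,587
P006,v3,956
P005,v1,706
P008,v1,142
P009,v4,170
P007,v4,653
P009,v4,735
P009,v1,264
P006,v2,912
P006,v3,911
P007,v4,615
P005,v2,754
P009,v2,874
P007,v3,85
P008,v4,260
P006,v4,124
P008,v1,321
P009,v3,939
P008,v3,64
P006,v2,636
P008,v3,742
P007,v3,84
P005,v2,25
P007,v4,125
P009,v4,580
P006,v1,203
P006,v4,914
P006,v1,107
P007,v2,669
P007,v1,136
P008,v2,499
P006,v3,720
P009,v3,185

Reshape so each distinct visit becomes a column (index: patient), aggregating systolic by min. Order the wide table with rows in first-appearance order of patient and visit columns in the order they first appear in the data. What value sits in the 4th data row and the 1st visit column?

185

With rows in first-appearance order of patient, row 4 is patient=P009. visit columns in first-appearance order: v3, v4, v2, v1; column 1 is v3.
Long rows with patient=P009, visit=v3: min(688, 939, 185) = 185.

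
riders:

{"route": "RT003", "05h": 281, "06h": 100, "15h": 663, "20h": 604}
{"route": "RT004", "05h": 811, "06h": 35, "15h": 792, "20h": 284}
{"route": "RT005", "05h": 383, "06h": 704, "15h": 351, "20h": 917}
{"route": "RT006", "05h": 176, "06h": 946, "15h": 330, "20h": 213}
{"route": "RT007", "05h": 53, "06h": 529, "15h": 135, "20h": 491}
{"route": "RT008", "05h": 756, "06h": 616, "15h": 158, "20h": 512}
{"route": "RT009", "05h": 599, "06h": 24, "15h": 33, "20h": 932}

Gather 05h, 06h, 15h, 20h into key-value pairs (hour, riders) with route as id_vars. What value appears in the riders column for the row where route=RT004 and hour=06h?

Unpivoting turns each (route, wide-column) pair into one long row.
The wide cell at row RT004, column 06h holds 35, so the long row (RT004, 06h) has riders=35.

35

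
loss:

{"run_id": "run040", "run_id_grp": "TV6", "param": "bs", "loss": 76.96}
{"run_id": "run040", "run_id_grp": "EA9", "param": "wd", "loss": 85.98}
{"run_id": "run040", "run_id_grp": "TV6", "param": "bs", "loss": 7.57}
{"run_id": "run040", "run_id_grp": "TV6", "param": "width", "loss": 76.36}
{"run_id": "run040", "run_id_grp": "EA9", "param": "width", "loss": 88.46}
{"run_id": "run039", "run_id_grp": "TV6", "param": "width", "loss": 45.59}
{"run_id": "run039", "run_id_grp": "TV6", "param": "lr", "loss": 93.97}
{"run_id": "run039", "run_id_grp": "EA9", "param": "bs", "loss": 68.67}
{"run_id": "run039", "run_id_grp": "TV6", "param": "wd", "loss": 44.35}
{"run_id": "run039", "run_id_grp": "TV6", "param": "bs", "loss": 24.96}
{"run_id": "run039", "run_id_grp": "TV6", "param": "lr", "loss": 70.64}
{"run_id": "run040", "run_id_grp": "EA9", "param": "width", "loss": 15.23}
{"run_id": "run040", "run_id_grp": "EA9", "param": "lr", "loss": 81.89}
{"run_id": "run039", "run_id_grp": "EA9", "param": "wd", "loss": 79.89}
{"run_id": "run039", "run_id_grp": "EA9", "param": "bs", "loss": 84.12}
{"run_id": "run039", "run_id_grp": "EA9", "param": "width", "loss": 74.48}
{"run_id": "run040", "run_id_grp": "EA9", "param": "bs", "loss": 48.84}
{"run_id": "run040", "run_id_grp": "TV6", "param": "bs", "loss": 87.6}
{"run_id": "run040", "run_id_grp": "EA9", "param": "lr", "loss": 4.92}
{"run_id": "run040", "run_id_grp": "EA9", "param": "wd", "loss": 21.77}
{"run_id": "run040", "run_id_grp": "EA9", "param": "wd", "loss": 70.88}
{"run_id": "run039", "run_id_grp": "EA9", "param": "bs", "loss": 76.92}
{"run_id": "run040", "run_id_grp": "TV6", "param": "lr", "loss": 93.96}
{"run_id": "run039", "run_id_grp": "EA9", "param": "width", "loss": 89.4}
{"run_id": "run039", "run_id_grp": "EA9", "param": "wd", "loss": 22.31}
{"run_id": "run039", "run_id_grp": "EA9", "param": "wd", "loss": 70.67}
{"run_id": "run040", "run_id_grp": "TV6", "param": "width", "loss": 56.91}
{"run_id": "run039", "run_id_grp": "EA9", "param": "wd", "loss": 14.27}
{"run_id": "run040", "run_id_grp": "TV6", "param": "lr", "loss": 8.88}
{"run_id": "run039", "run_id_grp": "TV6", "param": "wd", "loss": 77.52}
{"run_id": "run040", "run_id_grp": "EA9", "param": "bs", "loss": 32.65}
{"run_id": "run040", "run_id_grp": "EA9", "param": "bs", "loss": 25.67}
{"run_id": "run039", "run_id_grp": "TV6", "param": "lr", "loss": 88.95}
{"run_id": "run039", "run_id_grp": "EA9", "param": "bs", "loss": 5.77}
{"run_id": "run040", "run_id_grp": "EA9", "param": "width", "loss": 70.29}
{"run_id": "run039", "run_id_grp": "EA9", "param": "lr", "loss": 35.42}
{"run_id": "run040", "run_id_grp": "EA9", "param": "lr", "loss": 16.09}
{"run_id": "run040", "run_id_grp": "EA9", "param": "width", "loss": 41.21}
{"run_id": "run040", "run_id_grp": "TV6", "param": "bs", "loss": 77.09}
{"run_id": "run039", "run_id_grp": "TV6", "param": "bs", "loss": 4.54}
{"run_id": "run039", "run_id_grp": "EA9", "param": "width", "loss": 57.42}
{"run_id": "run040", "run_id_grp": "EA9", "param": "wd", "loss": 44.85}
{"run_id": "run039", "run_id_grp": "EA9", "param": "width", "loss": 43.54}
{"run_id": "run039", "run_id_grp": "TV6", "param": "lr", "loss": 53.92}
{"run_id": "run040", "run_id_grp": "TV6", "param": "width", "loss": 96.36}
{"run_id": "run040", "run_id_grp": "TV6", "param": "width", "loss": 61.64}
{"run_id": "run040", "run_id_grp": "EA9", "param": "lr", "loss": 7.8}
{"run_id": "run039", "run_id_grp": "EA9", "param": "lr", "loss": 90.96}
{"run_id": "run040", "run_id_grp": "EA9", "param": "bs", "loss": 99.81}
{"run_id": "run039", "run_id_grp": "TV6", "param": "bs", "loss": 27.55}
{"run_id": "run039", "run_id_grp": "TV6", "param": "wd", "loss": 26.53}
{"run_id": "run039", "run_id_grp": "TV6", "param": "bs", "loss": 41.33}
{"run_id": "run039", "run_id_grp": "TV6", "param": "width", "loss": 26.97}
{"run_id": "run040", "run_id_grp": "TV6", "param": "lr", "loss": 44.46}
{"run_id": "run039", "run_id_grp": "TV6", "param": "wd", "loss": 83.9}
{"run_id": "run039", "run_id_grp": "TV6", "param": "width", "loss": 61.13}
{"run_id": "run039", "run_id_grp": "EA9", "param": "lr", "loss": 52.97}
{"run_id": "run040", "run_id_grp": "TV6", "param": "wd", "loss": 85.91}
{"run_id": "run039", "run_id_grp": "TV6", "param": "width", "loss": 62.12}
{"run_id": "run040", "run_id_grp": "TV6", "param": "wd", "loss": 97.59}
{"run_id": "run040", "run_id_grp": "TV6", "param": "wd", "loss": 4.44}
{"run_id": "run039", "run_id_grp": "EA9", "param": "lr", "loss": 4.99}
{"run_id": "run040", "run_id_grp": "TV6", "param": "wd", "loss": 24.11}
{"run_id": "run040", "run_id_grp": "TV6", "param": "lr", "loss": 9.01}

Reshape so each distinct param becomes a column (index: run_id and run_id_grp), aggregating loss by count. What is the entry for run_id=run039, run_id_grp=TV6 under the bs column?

Rows with run_id=run039, run_id_grp=TV6 and param=bs: loss values are 24.96, 4.54, 27.55, 41.33.
4 rows match — count = 4.

4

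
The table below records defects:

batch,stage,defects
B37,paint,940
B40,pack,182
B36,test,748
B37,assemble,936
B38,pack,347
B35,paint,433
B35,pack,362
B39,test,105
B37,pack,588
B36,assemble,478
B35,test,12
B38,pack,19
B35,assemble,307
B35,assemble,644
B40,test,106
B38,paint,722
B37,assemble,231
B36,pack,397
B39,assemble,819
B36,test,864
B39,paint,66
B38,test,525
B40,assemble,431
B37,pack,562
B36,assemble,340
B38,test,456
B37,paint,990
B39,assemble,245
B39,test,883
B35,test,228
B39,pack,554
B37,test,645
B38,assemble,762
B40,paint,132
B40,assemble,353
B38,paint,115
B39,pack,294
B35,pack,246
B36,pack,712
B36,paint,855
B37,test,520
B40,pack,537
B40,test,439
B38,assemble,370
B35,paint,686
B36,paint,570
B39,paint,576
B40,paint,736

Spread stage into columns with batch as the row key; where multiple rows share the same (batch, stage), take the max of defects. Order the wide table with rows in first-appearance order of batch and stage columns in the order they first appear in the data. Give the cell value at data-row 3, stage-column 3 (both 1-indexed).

864

With rows in first-appearance order of batch, row 3 is batch=B36. stage columns in first-appearance order: paint, pack, test, assemble; column 3 is test.
Long rows with batch=B36, stage=test: max(748, 864) = 864.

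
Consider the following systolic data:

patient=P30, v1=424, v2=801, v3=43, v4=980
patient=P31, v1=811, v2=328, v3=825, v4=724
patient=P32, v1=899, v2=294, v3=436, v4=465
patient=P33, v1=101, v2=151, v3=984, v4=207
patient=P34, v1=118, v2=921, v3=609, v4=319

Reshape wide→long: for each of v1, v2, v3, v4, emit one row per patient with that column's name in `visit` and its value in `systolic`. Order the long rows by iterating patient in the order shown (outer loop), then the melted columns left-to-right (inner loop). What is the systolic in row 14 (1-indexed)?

151

20 rows total (5 × 4). Row 14: index ⌊(14-1)/4⌋ = 3 into patient → P33; (14-1) mod 4 = 1 into the melted columns → v2.
So row 14 is (P33, v2, 151); systolic = 151.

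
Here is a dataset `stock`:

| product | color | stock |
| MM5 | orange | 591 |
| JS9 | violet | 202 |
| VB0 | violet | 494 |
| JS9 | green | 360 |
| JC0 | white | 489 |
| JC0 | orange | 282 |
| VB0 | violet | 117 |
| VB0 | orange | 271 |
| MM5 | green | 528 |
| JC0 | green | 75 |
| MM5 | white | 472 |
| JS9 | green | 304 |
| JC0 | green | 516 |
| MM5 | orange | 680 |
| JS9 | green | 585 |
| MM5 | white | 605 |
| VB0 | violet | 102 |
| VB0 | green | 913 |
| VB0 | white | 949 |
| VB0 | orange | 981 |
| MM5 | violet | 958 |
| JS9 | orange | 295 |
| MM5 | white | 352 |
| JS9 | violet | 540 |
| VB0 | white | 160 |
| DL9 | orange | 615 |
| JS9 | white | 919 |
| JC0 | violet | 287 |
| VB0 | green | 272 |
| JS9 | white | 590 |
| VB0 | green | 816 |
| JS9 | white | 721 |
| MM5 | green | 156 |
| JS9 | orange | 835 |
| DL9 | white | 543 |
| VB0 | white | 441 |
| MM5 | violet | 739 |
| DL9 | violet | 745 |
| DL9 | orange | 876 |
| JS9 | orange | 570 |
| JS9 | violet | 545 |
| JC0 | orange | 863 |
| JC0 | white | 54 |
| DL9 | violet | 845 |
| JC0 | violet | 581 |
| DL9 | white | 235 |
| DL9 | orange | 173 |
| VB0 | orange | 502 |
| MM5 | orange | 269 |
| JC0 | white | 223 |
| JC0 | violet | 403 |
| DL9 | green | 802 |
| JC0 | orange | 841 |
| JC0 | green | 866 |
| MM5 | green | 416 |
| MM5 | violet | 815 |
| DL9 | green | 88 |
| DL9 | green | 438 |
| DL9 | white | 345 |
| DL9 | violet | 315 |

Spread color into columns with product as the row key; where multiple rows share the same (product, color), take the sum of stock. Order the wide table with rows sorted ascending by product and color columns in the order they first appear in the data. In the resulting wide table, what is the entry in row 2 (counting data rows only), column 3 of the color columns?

1457

With rows sorted ascending by product, row 2 is product=JC0. color columns in first-appearance order: orange, violet, green, white; column 3 is green.
Long rows with product=JC0, color=green: 75 + 516 + 866 = 1457.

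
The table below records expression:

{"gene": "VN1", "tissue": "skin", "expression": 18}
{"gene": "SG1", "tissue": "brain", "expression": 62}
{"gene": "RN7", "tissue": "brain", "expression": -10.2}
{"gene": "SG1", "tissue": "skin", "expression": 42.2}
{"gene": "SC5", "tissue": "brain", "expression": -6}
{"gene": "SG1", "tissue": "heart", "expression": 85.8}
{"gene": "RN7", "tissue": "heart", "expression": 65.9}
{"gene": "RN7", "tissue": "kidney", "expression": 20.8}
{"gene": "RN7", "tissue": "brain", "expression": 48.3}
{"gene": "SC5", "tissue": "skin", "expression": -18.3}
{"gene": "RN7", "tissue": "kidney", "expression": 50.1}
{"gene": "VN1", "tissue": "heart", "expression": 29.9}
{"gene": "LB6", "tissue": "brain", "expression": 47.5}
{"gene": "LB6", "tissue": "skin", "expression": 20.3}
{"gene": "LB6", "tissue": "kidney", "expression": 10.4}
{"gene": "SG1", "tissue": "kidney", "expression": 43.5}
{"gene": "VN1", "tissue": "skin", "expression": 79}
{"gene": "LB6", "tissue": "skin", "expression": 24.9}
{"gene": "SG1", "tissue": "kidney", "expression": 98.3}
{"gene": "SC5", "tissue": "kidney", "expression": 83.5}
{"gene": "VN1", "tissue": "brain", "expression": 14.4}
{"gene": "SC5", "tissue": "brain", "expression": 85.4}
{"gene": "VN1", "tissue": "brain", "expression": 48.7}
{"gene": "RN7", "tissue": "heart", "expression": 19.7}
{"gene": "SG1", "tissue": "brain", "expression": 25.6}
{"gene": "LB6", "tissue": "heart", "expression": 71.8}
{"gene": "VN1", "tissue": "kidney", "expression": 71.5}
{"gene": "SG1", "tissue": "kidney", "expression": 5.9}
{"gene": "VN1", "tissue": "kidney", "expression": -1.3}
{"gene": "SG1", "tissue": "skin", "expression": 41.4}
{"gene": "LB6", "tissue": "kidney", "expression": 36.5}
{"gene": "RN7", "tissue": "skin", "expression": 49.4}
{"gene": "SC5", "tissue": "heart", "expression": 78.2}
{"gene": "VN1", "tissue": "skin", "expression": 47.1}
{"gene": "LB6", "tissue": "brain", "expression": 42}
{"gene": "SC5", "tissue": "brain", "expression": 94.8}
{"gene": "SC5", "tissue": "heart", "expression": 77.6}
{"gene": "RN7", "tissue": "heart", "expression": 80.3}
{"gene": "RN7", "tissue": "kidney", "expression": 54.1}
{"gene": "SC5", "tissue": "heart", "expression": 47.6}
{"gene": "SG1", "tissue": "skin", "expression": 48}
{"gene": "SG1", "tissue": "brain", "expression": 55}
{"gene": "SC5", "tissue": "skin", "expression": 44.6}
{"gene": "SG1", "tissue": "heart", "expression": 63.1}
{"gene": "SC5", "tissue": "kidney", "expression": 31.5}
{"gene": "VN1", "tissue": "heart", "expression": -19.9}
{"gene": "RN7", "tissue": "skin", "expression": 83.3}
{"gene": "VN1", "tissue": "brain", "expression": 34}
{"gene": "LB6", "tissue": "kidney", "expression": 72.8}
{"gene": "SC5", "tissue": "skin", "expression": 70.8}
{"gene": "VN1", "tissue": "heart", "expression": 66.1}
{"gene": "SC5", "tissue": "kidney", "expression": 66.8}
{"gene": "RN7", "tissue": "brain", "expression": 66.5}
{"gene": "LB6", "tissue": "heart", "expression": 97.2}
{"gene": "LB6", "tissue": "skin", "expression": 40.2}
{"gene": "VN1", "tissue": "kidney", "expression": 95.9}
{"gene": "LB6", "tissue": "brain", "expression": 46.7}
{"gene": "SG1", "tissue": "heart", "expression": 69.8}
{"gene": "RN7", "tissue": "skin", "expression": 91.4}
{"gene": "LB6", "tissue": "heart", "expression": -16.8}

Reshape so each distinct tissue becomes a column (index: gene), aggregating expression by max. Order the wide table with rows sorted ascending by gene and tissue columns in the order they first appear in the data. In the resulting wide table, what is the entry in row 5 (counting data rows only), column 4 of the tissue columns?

With rows sorted ascending by gene, row 5 is gene=VN1. tissue columns in first-appearance order: skin, brain, heart, kidney; column 4 is kidney.
Long rows with gene=VN1, tissue=kidney: max(71.5, -1.3, 95.9) = 95.9.

95.9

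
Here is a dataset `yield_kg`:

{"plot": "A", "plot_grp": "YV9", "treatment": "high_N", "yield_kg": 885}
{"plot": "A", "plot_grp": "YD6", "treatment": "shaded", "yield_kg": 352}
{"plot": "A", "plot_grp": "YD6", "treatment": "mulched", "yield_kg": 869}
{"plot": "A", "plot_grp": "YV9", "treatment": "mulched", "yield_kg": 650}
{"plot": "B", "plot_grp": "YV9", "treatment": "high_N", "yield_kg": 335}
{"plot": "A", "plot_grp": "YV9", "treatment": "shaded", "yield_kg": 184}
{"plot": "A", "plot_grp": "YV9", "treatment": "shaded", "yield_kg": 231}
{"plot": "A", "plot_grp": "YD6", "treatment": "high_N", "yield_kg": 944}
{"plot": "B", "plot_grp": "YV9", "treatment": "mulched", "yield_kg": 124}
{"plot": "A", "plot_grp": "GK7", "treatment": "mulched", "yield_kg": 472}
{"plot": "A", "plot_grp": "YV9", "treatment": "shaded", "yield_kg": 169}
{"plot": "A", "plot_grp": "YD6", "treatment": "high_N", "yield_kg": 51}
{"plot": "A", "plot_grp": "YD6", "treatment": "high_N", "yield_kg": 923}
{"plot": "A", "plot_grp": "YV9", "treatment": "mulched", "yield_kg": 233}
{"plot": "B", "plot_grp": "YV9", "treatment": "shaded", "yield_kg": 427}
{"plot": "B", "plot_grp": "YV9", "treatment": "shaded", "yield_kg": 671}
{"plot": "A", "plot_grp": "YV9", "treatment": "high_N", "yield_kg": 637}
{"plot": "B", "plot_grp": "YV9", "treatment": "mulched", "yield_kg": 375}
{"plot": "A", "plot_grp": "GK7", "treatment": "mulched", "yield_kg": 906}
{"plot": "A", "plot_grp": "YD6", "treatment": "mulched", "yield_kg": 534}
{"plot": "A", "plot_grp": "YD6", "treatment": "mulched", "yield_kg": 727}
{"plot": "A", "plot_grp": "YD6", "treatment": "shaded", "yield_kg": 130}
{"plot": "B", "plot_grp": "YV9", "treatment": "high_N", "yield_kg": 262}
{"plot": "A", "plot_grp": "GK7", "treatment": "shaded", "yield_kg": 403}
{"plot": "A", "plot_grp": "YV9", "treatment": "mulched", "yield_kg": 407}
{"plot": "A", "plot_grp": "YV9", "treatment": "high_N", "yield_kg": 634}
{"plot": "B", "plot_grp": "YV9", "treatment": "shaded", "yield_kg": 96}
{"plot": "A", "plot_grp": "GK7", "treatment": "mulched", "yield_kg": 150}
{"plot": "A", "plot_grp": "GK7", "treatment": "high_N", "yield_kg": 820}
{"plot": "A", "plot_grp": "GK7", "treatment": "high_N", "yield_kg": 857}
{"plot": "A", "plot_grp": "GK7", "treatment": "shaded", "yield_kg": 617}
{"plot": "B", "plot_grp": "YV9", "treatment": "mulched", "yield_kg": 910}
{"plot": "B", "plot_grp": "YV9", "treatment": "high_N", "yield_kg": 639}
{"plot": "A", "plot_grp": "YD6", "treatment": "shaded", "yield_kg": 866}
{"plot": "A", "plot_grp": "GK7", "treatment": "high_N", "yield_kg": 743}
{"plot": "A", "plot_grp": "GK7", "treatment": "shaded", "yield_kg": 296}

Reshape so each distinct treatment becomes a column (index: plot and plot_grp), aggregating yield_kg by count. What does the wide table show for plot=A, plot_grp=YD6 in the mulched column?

Rows with plot=A, plot_grp=YD6 and treatment=mulched: yield_kg values are 869, 534, 727.
3 rows match — count = 3.

3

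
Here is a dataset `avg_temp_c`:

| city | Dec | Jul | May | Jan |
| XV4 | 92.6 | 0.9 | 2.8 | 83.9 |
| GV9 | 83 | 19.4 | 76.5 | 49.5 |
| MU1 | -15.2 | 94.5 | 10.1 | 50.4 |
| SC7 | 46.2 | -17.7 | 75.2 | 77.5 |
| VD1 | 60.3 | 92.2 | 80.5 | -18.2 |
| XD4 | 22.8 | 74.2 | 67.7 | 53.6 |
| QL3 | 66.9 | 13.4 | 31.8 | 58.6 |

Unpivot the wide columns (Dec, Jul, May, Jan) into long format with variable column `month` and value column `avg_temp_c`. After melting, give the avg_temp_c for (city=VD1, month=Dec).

60.3

Unpivoting turns each (city, wide-column) pair into one long row.
The wide cell at row VD1, column Dec holds 60.3, so the long row (VD1, Dec) has avg_temp_c=60.3.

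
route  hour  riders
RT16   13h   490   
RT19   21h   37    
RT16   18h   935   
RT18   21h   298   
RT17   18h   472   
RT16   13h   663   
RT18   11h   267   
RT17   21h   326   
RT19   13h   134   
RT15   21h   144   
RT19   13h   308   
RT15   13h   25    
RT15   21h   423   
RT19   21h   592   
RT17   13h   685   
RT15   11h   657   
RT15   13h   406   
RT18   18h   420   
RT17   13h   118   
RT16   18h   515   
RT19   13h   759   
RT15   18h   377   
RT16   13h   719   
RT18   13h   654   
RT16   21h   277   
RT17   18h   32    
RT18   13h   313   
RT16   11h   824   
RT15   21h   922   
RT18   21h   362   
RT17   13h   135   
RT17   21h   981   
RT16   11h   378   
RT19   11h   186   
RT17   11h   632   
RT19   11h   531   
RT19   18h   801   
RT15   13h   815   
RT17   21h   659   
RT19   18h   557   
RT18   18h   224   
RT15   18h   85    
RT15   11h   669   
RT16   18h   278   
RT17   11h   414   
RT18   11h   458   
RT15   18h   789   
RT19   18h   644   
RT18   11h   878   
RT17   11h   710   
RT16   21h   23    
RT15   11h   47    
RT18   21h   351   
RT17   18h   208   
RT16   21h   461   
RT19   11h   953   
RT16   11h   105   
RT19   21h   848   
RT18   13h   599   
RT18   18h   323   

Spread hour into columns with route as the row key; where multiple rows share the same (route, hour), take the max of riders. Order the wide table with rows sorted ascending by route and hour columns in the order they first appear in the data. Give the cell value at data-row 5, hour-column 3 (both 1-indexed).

801

With rows sorted ascending by route, row 5 is route=RT19. hour columns in first-appearance order: 13h, 21h, 18h, 11h; column 3 is 18h.
Long rows with route=RT19, hour=18h: max(801, 557, 644) = 801.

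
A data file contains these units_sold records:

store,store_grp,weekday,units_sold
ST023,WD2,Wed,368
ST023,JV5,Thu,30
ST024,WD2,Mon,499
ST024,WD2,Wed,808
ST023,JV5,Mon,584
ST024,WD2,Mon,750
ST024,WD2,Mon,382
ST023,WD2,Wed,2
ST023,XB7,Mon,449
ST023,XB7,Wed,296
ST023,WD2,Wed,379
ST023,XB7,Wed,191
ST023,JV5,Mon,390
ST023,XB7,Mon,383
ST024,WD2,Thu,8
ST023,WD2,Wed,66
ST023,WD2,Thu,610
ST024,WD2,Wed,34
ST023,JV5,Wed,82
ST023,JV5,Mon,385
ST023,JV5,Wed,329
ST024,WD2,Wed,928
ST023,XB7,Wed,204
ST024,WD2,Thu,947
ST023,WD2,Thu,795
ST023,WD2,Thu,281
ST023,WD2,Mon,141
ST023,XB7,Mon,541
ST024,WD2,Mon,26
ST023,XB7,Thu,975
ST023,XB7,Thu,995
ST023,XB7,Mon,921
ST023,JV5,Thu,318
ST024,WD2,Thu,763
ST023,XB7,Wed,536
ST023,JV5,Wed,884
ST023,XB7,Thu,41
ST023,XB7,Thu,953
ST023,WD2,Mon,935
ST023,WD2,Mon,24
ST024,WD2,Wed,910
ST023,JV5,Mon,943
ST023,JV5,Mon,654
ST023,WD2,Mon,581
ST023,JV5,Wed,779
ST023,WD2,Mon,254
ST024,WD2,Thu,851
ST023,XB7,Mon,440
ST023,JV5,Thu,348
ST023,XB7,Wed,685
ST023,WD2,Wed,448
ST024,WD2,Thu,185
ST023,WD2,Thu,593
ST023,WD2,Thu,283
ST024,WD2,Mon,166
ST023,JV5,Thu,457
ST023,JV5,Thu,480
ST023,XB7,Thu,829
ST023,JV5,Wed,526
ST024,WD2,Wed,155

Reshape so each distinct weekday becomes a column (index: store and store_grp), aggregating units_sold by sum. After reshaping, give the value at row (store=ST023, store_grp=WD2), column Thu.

2562

Rows with store=ST023, store_grp=WD2 and weekday=Thu: units_sold values are 610, 795, 281, 593, 283.
610 + 795 + 281 + 593 + 283 = 2562.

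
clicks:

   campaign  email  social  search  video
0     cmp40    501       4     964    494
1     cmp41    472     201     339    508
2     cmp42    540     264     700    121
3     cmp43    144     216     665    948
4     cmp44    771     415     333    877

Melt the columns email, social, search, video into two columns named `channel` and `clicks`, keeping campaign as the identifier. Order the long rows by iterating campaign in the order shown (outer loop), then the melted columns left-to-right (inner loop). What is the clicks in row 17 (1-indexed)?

20 rows total (5 × 4). Row 17: index ⌊(17-1)/4⌋ = 4 into campaign → cmp44; (17-1) mod 4 = 0 into the melted columns → email.
So row 17 is (cmp44, email, 771); clicks = 771.

771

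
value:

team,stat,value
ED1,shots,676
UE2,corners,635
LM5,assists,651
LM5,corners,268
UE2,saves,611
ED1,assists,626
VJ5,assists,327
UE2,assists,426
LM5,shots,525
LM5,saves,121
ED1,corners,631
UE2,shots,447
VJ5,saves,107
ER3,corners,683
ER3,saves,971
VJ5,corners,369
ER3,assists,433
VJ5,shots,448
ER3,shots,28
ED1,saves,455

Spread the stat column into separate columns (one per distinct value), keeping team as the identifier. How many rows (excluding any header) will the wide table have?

5 distinct team values → 5 rows.

5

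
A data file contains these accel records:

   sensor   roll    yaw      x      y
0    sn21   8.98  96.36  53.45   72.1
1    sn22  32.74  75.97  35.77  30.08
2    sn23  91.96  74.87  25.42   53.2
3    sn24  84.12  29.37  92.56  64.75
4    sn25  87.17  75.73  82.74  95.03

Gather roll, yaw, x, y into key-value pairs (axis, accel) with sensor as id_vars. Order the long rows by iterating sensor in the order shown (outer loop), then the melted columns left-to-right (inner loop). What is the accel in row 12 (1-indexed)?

20 rows total (5 × 4). Row 12: index ⌊(12-1)/4⌋ = 2 into sensor → sn23; (12-1) mod 4 = 3 into the melted columns → y.
So row 12 is (sn23, y, 53.2); accel = 53.2.

53.2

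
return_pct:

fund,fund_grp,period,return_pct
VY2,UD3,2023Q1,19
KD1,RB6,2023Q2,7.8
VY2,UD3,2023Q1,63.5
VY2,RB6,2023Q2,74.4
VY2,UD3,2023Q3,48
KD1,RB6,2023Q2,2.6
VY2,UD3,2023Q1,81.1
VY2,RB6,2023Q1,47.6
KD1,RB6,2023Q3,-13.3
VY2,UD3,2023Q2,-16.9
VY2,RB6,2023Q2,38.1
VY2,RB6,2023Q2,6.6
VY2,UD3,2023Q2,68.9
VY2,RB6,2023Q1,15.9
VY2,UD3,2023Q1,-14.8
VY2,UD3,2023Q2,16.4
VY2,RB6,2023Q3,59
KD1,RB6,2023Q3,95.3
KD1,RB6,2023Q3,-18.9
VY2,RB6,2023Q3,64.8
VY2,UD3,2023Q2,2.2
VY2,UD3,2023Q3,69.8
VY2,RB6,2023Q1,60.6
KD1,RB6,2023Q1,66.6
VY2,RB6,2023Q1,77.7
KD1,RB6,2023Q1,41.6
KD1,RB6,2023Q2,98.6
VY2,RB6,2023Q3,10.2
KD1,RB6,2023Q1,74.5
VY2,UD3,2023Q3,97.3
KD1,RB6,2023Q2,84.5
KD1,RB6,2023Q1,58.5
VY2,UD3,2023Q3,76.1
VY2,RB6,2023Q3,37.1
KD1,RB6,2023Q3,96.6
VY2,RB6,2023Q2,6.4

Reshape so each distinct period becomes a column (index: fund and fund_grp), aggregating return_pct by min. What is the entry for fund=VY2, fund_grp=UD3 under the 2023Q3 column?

Rows with fund=VY2, fund_grp=UD3 and period=2023Q3: return_pct values are 48, 69.8, 97.3, 76.1.
min(48, 69.8, 97.3, 76.1) = 48.

48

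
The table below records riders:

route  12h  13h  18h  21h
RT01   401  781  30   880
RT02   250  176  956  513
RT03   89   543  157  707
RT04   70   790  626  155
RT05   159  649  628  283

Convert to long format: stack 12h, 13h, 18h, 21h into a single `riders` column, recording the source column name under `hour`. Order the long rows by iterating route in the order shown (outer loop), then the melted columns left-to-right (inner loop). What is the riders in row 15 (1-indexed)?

626

20 rows total (5 × 4). Row 15: index ⌊(15-1)/4⌋ = 3 into route → RT04; (15-1) mod 4 = 2 into the melted columns → 18h.
So row 15 is (RT04, 18h, 626); riders = 626.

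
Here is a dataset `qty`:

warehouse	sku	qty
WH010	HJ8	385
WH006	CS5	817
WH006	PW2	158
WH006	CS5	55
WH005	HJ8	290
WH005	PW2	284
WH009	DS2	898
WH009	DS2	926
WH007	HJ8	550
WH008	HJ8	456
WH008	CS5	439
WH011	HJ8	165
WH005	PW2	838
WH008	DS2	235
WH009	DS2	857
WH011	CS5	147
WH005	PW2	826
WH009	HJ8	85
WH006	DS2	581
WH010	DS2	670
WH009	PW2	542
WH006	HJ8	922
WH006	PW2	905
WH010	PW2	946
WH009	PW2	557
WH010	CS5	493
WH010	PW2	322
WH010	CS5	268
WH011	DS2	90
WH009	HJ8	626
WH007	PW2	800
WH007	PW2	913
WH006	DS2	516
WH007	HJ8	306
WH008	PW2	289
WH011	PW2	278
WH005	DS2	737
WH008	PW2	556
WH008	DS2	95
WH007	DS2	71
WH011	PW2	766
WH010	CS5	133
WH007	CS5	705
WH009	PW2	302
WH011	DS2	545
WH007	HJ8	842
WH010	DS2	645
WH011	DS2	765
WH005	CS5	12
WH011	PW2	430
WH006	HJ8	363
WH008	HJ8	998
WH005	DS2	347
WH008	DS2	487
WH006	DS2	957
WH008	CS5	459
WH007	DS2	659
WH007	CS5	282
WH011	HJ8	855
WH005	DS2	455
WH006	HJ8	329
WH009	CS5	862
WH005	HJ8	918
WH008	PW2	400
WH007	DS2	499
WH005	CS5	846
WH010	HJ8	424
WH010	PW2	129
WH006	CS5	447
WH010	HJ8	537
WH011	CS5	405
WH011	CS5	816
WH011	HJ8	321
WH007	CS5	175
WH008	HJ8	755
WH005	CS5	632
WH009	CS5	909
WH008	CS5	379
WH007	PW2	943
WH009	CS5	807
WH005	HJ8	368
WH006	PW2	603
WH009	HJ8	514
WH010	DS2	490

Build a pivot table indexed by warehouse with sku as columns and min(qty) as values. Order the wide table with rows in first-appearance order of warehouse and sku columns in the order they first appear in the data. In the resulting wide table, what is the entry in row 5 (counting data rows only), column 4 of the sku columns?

With rows in first-appearance order of warehouse, row 5 is warehouse=WH007. sku columns in first-appearance order: HJ8, CS5, PW2, DS2; column 4 is DS2.
Long rows with warehouse=WH007, sku=DS2: min(71, 659, 499) = 71.

71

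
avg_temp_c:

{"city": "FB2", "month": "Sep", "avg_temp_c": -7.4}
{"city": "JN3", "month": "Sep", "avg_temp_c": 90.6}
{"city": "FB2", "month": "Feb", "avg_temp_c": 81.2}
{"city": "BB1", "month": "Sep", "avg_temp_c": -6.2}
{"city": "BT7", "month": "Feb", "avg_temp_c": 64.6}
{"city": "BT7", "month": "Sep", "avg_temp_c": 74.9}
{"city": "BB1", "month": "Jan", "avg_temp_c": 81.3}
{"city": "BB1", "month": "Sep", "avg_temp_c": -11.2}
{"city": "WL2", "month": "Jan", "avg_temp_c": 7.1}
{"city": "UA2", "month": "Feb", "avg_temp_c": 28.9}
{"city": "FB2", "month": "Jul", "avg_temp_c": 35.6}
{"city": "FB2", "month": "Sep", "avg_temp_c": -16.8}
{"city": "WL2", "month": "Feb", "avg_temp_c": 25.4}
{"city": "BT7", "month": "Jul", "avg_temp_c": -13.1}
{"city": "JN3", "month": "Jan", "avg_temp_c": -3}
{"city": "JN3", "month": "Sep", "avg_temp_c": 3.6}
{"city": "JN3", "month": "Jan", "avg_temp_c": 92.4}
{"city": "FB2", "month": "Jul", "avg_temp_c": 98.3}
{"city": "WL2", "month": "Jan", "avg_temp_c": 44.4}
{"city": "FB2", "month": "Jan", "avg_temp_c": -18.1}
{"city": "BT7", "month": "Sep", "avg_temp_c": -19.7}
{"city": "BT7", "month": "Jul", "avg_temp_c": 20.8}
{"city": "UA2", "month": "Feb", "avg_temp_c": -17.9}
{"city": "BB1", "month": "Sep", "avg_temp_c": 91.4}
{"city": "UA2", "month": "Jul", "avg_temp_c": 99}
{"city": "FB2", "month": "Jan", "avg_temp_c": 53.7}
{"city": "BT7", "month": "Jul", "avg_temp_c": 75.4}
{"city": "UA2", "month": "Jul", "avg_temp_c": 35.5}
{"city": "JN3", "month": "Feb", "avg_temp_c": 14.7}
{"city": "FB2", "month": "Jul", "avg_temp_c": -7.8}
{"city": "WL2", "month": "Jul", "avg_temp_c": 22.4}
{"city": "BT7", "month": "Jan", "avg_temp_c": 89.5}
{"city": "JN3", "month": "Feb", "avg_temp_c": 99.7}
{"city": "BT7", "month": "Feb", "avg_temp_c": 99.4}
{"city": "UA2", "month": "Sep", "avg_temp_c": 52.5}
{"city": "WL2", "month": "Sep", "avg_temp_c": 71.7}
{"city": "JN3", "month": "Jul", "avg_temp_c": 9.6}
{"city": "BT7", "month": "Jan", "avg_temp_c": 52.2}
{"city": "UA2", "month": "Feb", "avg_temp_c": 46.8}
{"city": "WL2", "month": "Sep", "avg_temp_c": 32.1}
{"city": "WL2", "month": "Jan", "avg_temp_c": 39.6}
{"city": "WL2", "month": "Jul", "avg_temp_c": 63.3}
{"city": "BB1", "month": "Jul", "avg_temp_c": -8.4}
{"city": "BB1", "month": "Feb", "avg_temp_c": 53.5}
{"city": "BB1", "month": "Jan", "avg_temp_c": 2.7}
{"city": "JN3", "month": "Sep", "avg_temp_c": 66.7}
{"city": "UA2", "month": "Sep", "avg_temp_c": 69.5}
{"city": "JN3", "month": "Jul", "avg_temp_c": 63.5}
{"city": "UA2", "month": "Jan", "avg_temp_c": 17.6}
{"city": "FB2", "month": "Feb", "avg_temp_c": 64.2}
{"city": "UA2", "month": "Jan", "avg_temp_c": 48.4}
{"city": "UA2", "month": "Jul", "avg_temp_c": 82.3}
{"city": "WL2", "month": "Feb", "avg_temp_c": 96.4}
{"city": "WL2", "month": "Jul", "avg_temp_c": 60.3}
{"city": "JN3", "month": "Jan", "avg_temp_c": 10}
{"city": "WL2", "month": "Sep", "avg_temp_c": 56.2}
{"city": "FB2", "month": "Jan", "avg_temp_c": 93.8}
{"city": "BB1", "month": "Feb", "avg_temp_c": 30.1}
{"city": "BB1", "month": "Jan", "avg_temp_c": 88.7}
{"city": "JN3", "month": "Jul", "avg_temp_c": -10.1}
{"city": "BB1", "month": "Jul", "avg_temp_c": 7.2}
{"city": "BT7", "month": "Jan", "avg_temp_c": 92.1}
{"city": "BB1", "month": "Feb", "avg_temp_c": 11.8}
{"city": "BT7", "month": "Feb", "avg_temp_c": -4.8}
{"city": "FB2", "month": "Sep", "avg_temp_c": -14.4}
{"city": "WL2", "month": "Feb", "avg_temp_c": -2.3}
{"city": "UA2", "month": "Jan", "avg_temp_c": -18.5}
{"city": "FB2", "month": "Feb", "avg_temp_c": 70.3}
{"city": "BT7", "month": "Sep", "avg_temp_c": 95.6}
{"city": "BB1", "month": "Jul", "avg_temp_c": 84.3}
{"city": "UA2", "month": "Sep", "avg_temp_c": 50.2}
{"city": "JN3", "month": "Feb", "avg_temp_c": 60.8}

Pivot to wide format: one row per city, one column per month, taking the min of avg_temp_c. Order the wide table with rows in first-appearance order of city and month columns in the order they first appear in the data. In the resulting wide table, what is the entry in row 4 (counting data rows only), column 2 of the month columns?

With rows in first-appearance order of city, row 4 is city=BT7. month columns in first-appearance order: Sep, Feb, Jan, Jul; column 2 is Feb.
Long rows with city=BT7, month=Feb: min(64.6, 99.4, -4.8) = -4.8.

-4.8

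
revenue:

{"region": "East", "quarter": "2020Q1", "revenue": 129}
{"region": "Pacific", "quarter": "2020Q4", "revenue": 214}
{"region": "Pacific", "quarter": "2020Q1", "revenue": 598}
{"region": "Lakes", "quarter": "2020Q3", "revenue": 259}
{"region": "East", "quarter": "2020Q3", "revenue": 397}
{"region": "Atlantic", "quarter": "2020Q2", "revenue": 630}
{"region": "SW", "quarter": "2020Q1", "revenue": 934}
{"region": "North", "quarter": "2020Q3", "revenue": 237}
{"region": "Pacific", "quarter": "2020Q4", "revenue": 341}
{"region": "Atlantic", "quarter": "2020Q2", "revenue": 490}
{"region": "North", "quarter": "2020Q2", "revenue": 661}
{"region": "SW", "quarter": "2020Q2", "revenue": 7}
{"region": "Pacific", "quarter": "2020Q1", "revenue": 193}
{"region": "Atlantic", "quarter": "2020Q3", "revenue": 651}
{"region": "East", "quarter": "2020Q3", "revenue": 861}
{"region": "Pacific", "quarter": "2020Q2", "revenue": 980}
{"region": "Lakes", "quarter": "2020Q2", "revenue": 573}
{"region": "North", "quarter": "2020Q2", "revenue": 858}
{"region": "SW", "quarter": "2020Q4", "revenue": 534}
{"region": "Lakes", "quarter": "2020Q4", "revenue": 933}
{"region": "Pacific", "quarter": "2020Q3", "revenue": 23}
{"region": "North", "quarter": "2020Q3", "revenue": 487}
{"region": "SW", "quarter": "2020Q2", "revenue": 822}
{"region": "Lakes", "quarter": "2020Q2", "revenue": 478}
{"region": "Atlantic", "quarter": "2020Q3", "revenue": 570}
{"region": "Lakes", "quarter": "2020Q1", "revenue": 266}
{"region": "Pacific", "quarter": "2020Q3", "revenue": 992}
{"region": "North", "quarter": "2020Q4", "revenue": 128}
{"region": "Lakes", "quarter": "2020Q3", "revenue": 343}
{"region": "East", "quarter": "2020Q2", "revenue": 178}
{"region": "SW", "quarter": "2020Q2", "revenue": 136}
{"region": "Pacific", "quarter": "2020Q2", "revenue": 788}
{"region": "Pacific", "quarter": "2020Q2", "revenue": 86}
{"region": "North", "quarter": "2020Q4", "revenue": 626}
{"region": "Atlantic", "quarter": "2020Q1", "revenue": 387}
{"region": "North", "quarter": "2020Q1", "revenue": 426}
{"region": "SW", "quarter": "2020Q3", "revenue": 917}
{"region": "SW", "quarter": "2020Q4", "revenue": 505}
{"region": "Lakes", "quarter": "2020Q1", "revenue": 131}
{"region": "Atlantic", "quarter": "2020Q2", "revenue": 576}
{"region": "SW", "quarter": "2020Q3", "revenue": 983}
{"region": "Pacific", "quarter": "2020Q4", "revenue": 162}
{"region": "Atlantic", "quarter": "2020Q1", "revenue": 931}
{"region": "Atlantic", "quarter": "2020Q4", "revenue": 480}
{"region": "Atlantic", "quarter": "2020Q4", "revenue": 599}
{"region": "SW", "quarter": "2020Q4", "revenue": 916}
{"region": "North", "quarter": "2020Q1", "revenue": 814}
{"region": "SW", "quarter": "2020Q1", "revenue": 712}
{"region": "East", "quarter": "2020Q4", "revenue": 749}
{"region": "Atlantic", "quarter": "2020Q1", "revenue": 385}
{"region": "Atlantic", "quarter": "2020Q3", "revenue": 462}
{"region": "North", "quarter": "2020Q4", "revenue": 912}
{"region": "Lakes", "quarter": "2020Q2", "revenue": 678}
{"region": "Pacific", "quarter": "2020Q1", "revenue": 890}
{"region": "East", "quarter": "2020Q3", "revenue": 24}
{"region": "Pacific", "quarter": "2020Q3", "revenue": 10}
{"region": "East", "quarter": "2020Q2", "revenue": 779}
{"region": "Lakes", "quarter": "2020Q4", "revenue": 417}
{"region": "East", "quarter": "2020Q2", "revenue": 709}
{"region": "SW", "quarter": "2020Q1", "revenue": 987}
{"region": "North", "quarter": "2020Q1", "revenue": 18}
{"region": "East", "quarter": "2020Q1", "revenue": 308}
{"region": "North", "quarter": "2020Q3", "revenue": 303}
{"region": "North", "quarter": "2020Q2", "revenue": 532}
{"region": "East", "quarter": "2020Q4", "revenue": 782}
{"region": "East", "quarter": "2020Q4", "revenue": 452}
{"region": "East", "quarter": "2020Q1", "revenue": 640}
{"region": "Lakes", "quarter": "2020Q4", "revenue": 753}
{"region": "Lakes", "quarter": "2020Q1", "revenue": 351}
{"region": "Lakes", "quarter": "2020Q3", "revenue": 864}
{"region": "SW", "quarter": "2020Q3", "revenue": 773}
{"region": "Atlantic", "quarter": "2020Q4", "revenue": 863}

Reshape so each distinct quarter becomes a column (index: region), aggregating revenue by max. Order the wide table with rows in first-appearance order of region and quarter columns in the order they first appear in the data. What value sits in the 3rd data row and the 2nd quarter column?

With rows in first-appearance order of region, row 3 is region=Lakes. quarter columns in first-appearance order: 2020Q1, 2020Q4, 2020Q3, 2020Q2; column 2 is 2020Q4.
Long rows with region=Lakes, quarter=2020Q4: max(933, 417, 753) = 933.

933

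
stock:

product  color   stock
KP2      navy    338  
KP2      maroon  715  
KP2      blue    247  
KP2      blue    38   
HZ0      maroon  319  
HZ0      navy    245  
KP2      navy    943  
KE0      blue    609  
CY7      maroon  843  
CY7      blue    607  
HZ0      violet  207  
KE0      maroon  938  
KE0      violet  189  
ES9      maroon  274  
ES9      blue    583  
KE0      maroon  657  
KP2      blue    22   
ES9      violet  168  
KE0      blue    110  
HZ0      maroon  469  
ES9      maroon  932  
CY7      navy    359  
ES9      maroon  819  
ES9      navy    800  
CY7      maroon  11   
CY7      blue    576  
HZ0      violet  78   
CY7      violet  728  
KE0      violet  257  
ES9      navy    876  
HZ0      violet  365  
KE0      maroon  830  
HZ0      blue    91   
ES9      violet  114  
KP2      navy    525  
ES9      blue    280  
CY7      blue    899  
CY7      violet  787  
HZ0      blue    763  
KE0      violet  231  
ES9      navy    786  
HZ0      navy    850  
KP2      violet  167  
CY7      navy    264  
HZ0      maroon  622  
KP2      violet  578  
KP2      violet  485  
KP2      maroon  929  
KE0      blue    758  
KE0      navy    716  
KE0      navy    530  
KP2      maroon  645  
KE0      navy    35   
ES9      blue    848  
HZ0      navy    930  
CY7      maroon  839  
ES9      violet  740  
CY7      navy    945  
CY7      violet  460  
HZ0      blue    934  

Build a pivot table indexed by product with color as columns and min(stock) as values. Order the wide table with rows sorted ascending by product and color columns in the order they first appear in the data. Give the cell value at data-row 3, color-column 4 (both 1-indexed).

78

With rows sorted ascending by product, row 3 is product=HZ0. color columns in first-appearance order: navy, maroon, blue, violet; column 4 is violet.
Long rows with product=HZ0, color=violet: min(207, 78, 365) = 78.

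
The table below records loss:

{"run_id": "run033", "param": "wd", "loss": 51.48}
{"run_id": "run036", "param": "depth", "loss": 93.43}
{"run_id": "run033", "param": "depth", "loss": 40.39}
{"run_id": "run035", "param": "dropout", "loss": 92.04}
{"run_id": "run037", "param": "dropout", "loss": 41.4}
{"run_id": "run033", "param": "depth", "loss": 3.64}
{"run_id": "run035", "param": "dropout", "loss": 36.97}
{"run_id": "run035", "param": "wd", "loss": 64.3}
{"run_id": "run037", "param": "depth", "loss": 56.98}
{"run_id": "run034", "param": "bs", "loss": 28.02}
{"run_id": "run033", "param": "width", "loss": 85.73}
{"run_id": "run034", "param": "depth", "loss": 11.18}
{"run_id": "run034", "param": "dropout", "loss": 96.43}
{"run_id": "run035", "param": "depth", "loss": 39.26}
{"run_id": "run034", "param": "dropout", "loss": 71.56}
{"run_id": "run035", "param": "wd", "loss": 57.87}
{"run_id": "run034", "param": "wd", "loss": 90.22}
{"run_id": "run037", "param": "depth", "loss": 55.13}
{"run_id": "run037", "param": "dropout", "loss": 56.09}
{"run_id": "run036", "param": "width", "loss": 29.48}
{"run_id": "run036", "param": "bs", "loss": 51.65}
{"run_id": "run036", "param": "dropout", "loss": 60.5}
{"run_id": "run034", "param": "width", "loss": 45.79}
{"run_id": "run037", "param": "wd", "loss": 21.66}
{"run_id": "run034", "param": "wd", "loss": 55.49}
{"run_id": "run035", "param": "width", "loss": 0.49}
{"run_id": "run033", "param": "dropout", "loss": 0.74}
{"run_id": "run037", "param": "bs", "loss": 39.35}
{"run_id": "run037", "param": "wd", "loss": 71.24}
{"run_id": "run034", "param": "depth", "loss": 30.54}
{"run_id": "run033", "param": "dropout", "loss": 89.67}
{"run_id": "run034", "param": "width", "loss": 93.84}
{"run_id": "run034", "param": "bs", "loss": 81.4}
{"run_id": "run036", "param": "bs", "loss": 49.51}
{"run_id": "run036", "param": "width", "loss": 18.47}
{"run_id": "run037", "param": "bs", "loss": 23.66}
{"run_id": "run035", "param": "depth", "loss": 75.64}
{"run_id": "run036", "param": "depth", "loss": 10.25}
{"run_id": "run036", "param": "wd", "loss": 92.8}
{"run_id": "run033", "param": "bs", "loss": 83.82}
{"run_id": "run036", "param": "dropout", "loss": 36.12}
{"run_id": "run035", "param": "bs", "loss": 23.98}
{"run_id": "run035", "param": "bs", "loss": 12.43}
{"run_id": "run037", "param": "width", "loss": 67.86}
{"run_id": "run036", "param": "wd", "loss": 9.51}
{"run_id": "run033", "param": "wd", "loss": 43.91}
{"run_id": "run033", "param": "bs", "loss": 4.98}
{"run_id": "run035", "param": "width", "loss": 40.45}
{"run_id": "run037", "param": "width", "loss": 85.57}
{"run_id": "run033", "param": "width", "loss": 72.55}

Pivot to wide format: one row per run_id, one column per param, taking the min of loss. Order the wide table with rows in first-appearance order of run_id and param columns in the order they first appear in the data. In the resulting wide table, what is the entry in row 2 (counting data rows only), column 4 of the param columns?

With rows in first-appearance order of run_id, row 2 is run_id=run036. param columns in first-appearance order: wd, depth, dropout, bs, width; column 4 is bs.
Long rows with run_id=run036, param=bs: min(51.65, 49.51) = 49.51.

49.51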